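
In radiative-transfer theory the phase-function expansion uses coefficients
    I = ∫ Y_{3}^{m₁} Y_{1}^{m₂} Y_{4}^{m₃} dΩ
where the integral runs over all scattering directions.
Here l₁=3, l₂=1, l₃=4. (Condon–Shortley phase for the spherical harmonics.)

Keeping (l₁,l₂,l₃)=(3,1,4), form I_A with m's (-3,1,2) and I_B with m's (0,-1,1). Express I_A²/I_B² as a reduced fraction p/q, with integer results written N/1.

1/10

l's match ⇒ only the (l;m) 3-j factors differ between A and B.
A: triangle coeff Δ(3,1,4) = 1/252; Σ_t [0,0]: t=0:+1/1440 = 1/1440; (3j)²=1/252 [(3 1 4; -3 1 2)], sign=+1
B: triangle coeff Δ(3,1,4) = 1/252; Σ_t [0,0]: t=0:+1/72 = 1/72; (3j)²=5/126 [(3 1 4; 0 -1 1)], sign=-1
I_A²/I_B² = (1/252)/(5/126) = 1/10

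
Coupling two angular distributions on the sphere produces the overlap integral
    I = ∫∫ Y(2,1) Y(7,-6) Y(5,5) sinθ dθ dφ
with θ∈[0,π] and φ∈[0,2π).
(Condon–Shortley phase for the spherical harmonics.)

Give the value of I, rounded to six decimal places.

m-sum 0 ✓  L=14 even ✓  5≤5≤9 ✓
Π(2lᵢ+1) = 5×15×11 = 825
triangle coeff Δ(2,7,5) = 1/15015
Σ_t [2,2]: t=2:+1/57600 = 1/57600
(3j)²=21/715 [(2 7 5; 0 0 0)], sign=-1
Σ_t [1,1]: t=1:−1/21772800 = -1/21772800
(3j)²=2/105 [(2 7 5; 1 -6 5)], sign=-1
⇒ 4πI² = 6/13
I = (+1)√(6/13/(4π)) = 0.19164567

0.191646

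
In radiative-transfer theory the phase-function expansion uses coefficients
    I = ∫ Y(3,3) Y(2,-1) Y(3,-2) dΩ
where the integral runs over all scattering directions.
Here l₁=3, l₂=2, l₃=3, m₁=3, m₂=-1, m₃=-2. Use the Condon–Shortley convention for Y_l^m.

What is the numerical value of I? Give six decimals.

m-sum 0 ✓  L=8 even ✓  1≤3≤5 ✓
Π(2lᵢ+1) = 7×5×7 = 245
triangle coeff Δ(3,2,3) = 1/3780
Σ_t [0,2]: t=0:+1/24 t=1:−1/4 t=2:+1/24 = -1/6
(3j)²=4/105 [(3 2 3; 0 0 0)], sign=+1
Σ_t [0,0]: t=0:+1/48 = 1/48
(3j)²=5/84 [(3 2 3; 3 -1 -2)], sign=-1
⇒ 4πI² = 5/9
I = (-1)√(5/9/(4π)) = -0.21026104

-0.210261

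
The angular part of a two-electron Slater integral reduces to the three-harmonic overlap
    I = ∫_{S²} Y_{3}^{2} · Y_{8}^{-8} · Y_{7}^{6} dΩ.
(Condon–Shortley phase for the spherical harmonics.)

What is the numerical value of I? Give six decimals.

Rules hold: Σm=0, L=18 even, 5≤7≤11.
N = 7·17·15 = 1785
Δ = 4!·2!·12!/19! = 1/5290740
Racah Σ t=1..3: t=1:−1/7257600 t=2:+1/2073600 t=3:−1/7257600 = 1/4838400
⇒ 3j(3 8 7; 0 0 0)² = 252/20995, sgn -1
Racah Σ t=0..0: t=0:+1/11496038400 = 1/11496038400
⇒ 3j(3 8 7; 2 -8 6)² = 65/2907, sgn -1
4πI² = N·(3j₀)²·(3jₘ)² = 2940/6137
I = +1·√(0.479061/4π) = 0.19524983

0.195250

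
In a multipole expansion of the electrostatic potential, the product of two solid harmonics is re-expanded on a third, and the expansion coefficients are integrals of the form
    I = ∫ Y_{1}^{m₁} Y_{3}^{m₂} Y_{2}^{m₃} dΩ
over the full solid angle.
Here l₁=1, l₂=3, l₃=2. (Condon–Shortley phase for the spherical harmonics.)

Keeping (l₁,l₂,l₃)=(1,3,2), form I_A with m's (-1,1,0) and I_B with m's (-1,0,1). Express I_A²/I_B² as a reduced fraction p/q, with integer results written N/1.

2/1

l's match ⇒ only the (l;m) 3-j factors differ between A and B.
A: triangle coeff Δ(1,3,2) = 1/105; Σ_t [2,2]: t=2:+1/8 = 1/8; (3j)²=2/35 [(1 3 2; -1 1 0)], sign=+1
B: triangle coeff Δ(1,3,2) = 1/105; Σ_t [2,2]: t=2:+1/12 = 1/12; (3j)²=1/35 [(1 3 2; -1 0 1)], sign=-1
I_A²/I_B² = (2/35)/(1/35) = 2/1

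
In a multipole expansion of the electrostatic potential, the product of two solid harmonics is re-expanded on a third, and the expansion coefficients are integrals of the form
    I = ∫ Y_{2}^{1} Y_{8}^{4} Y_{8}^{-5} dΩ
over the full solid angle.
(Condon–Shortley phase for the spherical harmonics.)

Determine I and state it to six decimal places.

Rules hold: Σm=0, L=18 even, 6≤8≤10.
N = 5·17·17 = 1445
Δ = 2!·2!·14!/19! = 1/348840
Racah Σ t=0..2: t=0:+1/116121600 t=1:−1/25401600 t=2:+1/116121600 = -1/45158400
⇒ 3j(2 8 8; 0 0 0)² = 24/1615, sgn -1
Racah Σ t=0..1: t=0:+1/1916006400 t=1:−1/479001600 = -1/638668800
⇒ 3j(2 8 8; 1 4 -5)² = 117/6460, sgn +1
4πI² = N·(3j₀)²·(3jₘ)² = 702/1805
I = -1·√(0.38892/4π) = -0.17592397

-0.175924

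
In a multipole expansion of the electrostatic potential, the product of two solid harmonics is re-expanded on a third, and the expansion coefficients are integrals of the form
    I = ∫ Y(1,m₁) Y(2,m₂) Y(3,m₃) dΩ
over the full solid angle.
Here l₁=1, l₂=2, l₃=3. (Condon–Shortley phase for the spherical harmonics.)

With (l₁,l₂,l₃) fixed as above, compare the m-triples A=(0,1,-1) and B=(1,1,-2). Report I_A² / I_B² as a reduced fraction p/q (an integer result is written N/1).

Same 1,2,3: normalisation and zero-m 3j drop out of the ratio.
A: Δ: 0! 2! 4! / 7! → 1/105; sum: t=0:+1/6 = 1/6; 3j²(1 2 3; 0 1 -1) = Δ·Π!·Σ² = 8/105  (sign +1)
B: Δ: 0! 2! 4! / 7! → 1/105; sum: t=0:+1/12 = 1/12; 3j²(1 2 3; 1 1 -2) = Δ·Π!·Σ² = 2/21  (sign -1)
I_A²/I_B² = (8/105)/(2/21) = 4/5

4/5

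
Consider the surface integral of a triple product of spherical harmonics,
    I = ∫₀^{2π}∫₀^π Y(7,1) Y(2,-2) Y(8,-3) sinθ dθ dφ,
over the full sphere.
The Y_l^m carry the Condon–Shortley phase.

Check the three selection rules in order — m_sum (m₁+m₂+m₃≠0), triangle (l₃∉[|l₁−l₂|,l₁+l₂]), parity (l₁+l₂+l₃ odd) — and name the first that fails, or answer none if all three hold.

m_sum

m₁+m₂+m₃ = 1 − 2 − 3 = -4  ✗
triangle: |7−2|=5 ≤ l₃=8 ≤ 7+2=9
parity: l₁+l₂+l₃ = 17 is odd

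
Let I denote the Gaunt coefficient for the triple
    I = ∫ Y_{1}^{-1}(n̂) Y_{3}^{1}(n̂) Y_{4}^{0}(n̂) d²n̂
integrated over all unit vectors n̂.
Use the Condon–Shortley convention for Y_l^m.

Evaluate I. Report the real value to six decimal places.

0.150786

m-sum 0 ✓  L=8 even ✓  2≤4≤4 ✓
Π(2lᵢ+1) = 3×7×9 = 189
triangle coeff Δ(1,3,4) = 1/252
Σ_t [0,0]: t=0:+1/36 = 1/36
(3j)²=4/63 [(1 3 4; 0 0 0)], sign=+1
Σ_t [0,0]: t=0:+1/96 = 1/96
(3j)²=1/42 [(1 3 4; -1 1 0)], sign=+1
⇒ 4πI² = 2/7
I = (+1)√(2/7/(4π)) = 0.15078601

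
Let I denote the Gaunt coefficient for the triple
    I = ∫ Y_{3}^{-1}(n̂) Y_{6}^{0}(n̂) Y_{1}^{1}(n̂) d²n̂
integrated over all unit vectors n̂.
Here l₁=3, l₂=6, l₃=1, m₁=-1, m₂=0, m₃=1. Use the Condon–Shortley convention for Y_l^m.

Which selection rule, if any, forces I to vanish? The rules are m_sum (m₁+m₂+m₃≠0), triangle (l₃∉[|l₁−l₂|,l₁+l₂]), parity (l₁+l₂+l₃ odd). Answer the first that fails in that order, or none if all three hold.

Σmᵢ = 0  ✓
l₃∈[|l₁−l₂|,l₁+l₂]=[3,9], have l₃=1  ✗
Σlᵢ = 10 ⇒ even

triangle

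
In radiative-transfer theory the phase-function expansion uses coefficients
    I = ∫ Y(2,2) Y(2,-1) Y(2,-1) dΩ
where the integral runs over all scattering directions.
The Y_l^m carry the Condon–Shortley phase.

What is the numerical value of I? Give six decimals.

Checks pass: Σm=0; 6 even; l₃=2∈[0,4].
(2·2+1)(2·2+1)(2·2+1) = 125
Δ: 2! 2! 2! / 7! → 1/630
sum: t=0:+1/8 t=1:−1/1 t=2:+1/8 = -3/4
3j²(2 2 2; 0 0 0) = Δ·Π!·Σ² = 2/35  (sign -1)
sum: t=0:+1/4 = 1/4
3j²(2 2 2; 2 -1 -1) = Δ·Π!·Σ² = 3/35  (sign -1)
combine: 4πI² = 125·2/35·3/35 = 30/49
take √, sign +1: I = 0.22072812

0.220728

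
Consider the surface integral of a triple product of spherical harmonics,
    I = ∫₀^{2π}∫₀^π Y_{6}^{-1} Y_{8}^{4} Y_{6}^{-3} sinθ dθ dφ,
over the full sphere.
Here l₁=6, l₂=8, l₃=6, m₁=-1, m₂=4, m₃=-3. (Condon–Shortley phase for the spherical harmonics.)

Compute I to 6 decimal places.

-0.032116

m-sum 0 ✓  L=20 even ✓  2≤6≤14 ✓
Π(2lᵢ+1) = 13×17×13 = 2873
triangle coeff Δ(6,8,6) = 1/1309458150
Σ_t [2,6]: t=2:+1/49766400 t=3:−1/3110400 t=4:+1/1327104 t=5:−1/3110400 t=6:+1/49766400 = 1/6635520
(3j)²=350/46189 [(6 8 6; 0 0 0)], sign=+1
Σ_t [4,7]: t=4:+1/139345920 t=5:−1/14515200 t=6:+1/12441600 t=7:−1/87091200 = 1/139345920
(3j)²=5/8398 [(6 8 6; -1 4 -3)], sign=-1
⇒ 4πI² = 875/67507
I = (-1)√(875/67507/(4π)) = -0.03211624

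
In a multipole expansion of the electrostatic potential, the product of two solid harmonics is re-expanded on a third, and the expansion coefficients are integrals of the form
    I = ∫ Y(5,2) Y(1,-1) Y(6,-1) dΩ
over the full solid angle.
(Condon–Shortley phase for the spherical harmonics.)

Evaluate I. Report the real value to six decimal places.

-0.129207

Rules hold: Σm=0, L=12 even, 4≤6≤6.
N = 11·3·13 = 429
Δ = 0!·10!·2!/13! = 1/858
Racah Σ t=0..0: t=0:+1/14400 = 1/14400
⇒ 3j(5 1 6; 0 0 0)² = 6/143, sgn +1
Racah Σ t=0..0: t=0:+1/60480 = 1/60480
⇒ 3j(5 1 6; 2 -1 -1)² = 5/429, sgn -1
4πI² = N·(3j₀)²·(3jₘ)² = 30/143
I = -1·√(0.20979/4π) = -0.12920749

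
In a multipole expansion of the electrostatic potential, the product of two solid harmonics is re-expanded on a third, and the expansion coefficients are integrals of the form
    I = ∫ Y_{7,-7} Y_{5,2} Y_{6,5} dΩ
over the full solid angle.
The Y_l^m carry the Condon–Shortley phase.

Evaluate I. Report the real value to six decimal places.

0.175597

Rules hold: Σm=0, L=18 even, 2≤6≤12.
N = 15·11·13 = 2145
Δ = 6!·8!·4!/19! = 1/174594420
Racah Σ t=1..5: t=1:−1/4147200 t=2:+1/207360 t=3:−1/82944 t=4:+1/207360 t=5:−1/4147200 = -1/345600
⇒ 3j(7 5 6; 0 0 0)² = 420/46189, sgn -1
Racah Σ t=6..6: t=6:+1/174182400 = 1/174182400
⇒ 3j(7 5 6; -7 2 5)² = 77/3876, sgn -1
4πI² = N·(3j₀)²·(3jₘ)² = 40425/104329
I = +1·√(0.387476/4π) = 0.17559719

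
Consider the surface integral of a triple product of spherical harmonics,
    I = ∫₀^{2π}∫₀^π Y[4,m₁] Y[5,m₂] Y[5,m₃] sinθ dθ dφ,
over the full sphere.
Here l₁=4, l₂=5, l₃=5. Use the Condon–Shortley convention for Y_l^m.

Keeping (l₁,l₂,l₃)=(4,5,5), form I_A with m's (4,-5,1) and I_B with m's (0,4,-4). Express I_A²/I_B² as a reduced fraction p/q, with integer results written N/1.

1/3

Shared (l₁,l₂,l₃)=(4,5,5): N and (l;000)² cancel in I_A²/I_B².
A: Δ = 4!·4!·6!/15! = 1/3153150; Racah Σ t=0..0: t=0:+1/414720 = 1/414720; ⇒ 3j(4 5 5; 4 -5 1)² = 2/429, sgn +1
B: Δ = 4!·4!·6!/15! = 1/3153150; Racah Σ t=3..4: t=3:−1/25920 t=4:+1/69120 = -1/41472; ⇒ 3j(4 5 5; 0 4 -4)² = 2/143, sgn +1
I_A²/I_B² = (2/429)/(2/143) = 1/3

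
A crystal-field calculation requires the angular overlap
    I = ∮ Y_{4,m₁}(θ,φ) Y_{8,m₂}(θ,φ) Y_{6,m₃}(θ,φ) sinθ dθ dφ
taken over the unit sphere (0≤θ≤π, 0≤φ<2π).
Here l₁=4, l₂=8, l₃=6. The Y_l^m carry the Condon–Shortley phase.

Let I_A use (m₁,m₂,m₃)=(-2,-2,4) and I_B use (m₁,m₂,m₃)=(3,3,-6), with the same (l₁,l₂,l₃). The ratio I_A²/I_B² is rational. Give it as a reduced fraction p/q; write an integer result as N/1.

l's match ⇒ only the (l;m) 3-j factors differ between A and B.
A: triangle coeff Δ(4,8,6) = 1/23279256; Σ_t [4,6]: t=4:+1/7741440 t=5:−1/43545600 t=6:+1/5225472000 = 139/1306368000; (3j)²=38642/2909907 [(4 8 6; -2 -2 4)], sign=+1
B: triangle coeff Δ(4,8,6) = 1/23279256; Σ_t [1,1]: t=1:−1/870912000 = -1/870912000; (3j)²=11/16796 [(4 8 6; 3 3 -6)], sign=-1
I_A²/I_B² = (38642/2909907)/(11/16796) = 154568/7623

154568/7623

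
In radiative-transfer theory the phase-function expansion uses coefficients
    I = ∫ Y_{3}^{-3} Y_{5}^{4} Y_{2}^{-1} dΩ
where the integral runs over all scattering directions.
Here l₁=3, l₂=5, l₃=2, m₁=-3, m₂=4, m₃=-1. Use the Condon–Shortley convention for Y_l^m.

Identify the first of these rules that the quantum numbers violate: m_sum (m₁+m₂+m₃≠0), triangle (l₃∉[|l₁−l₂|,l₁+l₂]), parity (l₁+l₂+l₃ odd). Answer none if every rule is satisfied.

none

m₁+m₂+m₃ = -3 + 4 − 1 = 0  ✓
triangle: |3−5|=2 ≤ l₃=2 ≤ 3+5=8  ✓
parity: l₁+l₂+l₃ = 10 is even  ✓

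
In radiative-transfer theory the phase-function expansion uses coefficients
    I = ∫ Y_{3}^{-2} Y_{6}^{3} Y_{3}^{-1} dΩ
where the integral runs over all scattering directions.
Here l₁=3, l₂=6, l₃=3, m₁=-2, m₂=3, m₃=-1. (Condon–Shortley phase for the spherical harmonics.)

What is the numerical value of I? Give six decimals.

-0.230476

Rules hold: Σm=0, L=12 even, 3≤3≤9.
N = 7·13·7 = 637
Δ = 6!·0!·6!/13! = 1/12012
Racah Σ t=3..3: t=3:−1/1296 = -1/1296
⇒ 3j(3 6 3; 0 0 0)² = 100/3003, sgn +1
Racah Σ t=5..5: t=5:−1/5760 = -1/5760
⇒ 3j(3 6 3; -2 3 -1)² = 9/286, sgn -1
4πI² = N·(3j₀)²·(3jₘ)² = 1050/1573
I = -1·√(0.667514/4π) = -0.23047581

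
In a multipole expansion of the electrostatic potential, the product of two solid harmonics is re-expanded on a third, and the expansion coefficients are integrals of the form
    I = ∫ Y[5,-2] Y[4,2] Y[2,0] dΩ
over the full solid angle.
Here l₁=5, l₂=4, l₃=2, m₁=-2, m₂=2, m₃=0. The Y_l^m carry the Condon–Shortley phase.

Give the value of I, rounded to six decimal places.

Σlᵢ=11 odd — θ-integrand is odd under cosθ→−cosθ; I=0

0.000000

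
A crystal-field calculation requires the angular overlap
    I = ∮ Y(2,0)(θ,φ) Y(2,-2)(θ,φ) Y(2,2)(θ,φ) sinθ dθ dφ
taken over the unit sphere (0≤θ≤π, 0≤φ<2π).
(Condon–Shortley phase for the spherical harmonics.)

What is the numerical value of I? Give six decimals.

-0.180224

Checks pass: Σm=0; 6 even; l₃=2∈[0,4].
(2·2+1)(2·2+1)(2·2+1) = 125
Δ: 2! 2! 2! / 7! → 1/630
sum: t=0:+1/8 t=1:−1/1 t=2:+1/8 = -3/4
3j²(2 2 2; 0 0 0) = Δ·Π!·Σ² = 2/35  (sign -1)
sum: t=0:+1/8 = 1/8
3j²(2 2 2; 0 -2 2) = Δ·Π!·Σ² = 2/35  (sign +1)
combine: 4πI² = 125·2/35·2/35 = 20/49
take √, sign -1: I = -0.18022375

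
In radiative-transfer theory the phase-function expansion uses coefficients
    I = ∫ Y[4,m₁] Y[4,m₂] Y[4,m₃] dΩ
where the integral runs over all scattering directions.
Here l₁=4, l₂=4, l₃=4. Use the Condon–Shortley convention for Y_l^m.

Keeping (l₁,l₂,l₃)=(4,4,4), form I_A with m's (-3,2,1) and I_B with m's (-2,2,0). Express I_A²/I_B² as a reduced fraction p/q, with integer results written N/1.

70/121

Same 4,4,4: normalisation and zero-m 3j drop out of the ratio.
A: Δ: 4! 4! 4! / 13! → 1/450450; sum: t=3:−1/864 t=4:+1/576 = 1/1728; 3j²(4 4 4; -3 2 1) = Δ·Π!·Σ² = 5/1287  (sign -1)
B: Δ: 4! 4! 4! / 13! → 1/450450; sum: t=2:+1/2304 t=3:−1/216 t=4:+1/384 = -11/6912; 3j²(4 4 4; -2 2 0) = Δ·Π!·Σ² = 11/1638  (sign -1)
I_A²/I_B² = (5/1287)/(11/1638) = 70/121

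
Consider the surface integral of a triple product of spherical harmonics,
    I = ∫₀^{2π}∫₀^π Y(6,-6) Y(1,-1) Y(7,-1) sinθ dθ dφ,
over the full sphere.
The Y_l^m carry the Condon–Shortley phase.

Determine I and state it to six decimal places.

0.000000

m-sum = -6 − 1 − 1 = -8 ≠ 0 ⇒ I = 0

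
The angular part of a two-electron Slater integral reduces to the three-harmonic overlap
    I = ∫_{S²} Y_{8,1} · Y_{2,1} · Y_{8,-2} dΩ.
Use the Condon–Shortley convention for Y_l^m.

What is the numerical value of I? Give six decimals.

0.068038

Checks pass: Σm=0; 18 even; l₃=8∈[6,10].
(2·8+1)(2·2+1)(2·8+1) = 1445
Δ: 2! 14! 2! / 19! → 1/348840
sum: t=0:+1/116121600 t=1:−1/25401600 t=2:+1/116121600 = -1/45158400
3j²(8 2 8; 0 0 0) = Δ·Π!·Σ² = 24/1615  (sign -1)
sum: t=1:−1/58060800 t=2:+1/87091200 = -1/174182400
3j²(8 2 8; 1 1 -2) = Δ·Π!·Σ² = 7/2584  (sign -1)
combine: 4πI² = 1445·24/1615·7/2584 = 21/361
take √, sign +1: I = 0.06803793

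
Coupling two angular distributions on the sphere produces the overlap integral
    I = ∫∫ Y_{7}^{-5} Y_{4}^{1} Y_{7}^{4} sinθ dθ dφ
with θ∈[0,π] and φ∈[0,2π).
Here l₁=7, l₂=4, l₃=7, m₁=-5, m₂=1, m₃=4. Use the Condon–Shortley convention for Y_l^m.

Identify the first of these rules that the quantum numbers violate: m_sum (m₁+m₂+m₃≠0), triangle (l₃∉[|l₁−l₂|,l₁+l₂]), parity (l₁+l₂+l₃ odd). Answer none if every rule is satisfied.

none

Σmᵢ = 0  ✓
l₃∈[|l₁−l₂|,l₁+l₂]=[3,11], have l₃=7  ✓
Σlᵢ = 18 ⇒ even  ✓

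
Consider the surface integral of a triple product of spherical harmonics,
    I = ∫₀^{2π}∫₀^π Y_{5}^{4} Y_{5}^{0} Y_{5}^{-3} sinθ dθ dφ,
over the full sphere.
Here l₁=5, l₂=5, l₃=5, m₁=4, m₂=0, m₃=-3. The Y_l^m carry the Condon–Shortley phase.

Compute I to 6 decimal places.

0.000000

4 + 0 − 3 = 1 ≠ 0: azimuthal integral kills it; I = 0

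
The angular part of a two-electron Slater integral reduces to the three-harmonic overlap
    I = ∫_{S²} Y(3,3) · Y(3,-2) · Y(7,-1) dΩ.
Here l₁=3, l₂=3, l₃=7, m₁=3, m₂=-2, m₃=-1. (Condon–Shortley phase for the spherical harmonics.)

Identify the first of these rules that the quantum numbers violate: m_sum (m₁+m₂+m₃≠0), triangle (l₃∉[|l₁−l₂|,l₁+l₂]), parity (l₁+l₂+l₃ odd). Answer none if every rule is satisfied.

triangle

m₁+m₂+m₃ = 3 − 2 − 1 = 0  ✓
triangle: |3−3|=0 ≤ l₃=7 ≤ 3+3=6  ✗
parity: l₁+l₂+l₃ = 13 is odd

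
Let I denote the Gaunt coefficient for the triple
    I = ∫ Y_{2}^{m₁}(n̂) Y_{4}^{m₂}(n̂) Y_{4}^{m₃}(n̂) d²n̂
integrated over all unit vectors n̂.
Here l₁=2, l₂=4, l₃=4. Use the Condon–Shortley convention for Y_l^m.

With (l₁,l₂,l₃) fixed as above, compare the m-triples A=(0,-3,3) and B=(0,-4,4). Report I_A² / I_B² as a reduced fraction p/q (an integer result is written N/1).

Shared (l₁,l₂,l₃)=(2,4,4): N and (l;000)² cancel in I_A²/I_B².
A: Δ = 2!·2!·6!/11! = 1/13860; Racah Σ t=0..1: t=0:+1/480 t=1:−1/720 = 1/1440; ⇒ 3j(2 4 4; 0 -3 3)² = 7/1980, sgn -1
B: Δ = 2!·2!·6!/11! = 1/13860; Racah Σ t=0..0: t=0:+1/2880 = 1/2880; ⇒ 3j(2 4 4; 0 -4 4)² = 28/495, sgn +1
I_A²/I_B² = (7/1980)/(28/495) = 1/16

1/16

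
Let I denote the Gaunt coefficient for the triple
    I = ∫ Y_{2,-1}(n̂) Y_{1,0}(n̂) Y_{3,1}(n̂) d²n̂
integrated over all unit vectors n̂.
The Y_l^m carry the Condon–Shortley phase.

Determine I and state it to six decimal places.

m-sum 0 ✓  L=6 even ✓  1≤3≤3 ✓
Π(2lᵢ+1) = 5×3×7 = 105
triangle coeff Δ(2,1,3) = 1/105
Σ_t [0,0]: t=0:+1/4 = 1/4
(3j)²=3/35 [(2 1 3; 0 0 0)], sign=-1
Σ_t [0,0]: t=0:+1/6 = 1/6
(3j)²=8/105 [(2 1 3; -1 0 1)], sign=+1
⇒ 4πI² = 24/35
I = (-1)√(24/35/(4π)) = -0.23359668

-0.233597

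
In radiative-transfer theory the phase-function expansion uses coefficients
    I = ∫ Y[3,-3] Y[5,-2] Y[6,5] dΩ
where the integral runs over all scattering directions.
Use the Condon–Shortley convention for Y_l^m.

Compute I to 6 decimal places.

0.169016

Checks pass: Σm=0; 14 even; l₃=6∈[2,8].
(2·3+1)(2·5+1)(2·6+1) = 1001
Δ: 2! 4! 8! / 15! → 1/675675
sum: t=0:+1/8640 t=1:−1/2304 t=2:+1/8640 = -7/34560
3j²(3 5 6; 0 0 0) = Δ·Π!·Σ² = 7/429  (sign -1)
sum: t=2:+1/241920 = 1/241920
3j²(3 5 6; -3 -2 5) = Δ·Π!·Σ² = 2/91  (sign -1)
combine: 4πI² = 1001·7/429·2/91 = 14/39
take √, sign +1: I = 0.16901560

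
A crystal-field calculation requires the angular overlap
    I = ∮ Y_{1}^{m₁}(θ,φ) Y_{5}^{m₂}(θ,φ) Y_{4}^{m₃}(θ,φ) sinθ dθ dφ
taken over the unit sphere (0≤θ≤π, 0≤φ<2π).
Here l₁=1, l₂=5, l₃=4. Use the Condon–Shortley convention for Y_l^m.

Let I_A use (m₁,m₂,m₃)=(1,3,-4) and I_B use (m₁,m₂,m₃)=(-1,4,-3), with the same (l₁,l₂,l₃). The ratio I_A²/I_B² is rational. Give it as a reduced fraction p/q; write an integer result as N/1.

Shared (l₁,l₂,l₃)=(1,5,4): N and (l;000)² cancel in I_A²/I_B².
A: Δ = 2!·0!·8!/11! = 1/495; Racah Σ t=0..0: t=0:+1/80640 = 1/80640; ⇒ 3j(1 5 4; 1 3 -4)² = 1/495, sgn +1
B: Δ = 2!·0!·8!/11! = 1/495; Racah Σ t=2..2: t=2:+1/10080 = 1/10080; ⇒ 3j(1 5 4; -1 4 -3)² = 4/55, sgn -1
I_A²/I_B² = (1/495)/(4/55) = 1/36

1/36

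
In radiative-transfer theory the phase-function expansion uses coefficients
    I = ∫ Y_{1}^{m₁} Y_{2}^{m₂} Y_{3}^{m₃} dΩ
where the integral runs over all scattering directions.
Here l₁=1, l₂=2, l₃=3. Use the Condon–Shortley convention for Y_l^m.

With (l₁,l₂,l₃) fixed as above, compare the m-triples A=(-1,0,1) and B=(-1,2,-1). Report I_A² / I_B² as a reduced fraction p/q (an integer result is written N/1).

6/1

l's match ⇒ only the (l;m) 3-j factors differ between A and B.
A: triangle coeff Δ(1,2,3) = 1/105; Σ_t [0,0]: t=0:+1/8 = 1/8; (3j)²=2/35 [(1 2 3; -1 0 1)], sign=+1
B: triangle coeff Δ(1,2,3) = 1/105; Σ_t [0,0]: t=0:+1/48 = 1/48; (3j)²=1/105 [(1 2 3; -1 2 -1)], sign=+1
I_A²/I_B² = (2/35)/(1/105) = 6/1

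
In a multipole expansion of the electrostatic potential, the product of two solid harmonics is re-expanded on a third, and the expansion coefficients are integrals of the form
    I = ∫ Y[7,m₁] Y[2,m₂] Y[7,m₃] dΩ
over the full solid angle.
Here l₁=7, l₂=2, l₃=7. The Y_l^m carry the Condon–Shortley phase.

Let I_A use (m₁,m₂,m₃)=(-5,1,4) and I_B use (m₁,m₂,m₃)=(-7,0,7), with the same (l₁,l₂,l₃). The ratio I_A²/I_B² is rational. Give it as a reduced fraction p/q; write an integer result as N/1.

4374/8281

l's match ⇒ only the (l;m) 3-j factors differ between A and B.
A: triangle coeff Δ(7,2,7) = 1/185640; Σ_t [1,2]: t=1:−1/79833600 t=2:+1/14515200 = 1/17740800; (3j)²=729/30940 [(7 2 7; -5 1 4)], sign=-1
B: triangle coeff Δ(7,2,7) = 1/185640; Σ_t [2,2]: t=2:+1/1916006400 = 1/1916006400; (3j)²=91/2040 [(7 2 7; -7 0 7)], sign=+1
I_A²/I_B² = (729/30940)/(91/2040) = 4374/8281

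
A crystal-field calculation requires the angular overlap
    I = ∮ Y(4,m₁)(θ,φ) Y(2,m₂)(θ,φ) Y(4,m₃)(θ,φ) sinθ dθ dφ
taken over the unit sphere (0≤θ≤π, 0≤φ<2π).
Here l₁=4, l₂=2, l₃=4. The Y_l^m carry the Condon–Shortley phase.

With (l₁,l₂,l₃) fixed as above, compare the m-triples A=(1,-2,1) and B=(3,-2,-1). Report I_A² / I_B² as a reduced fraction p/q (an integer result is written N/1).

100/63

Shared (l₁,l₂,l₃)=(4,2,4): N and (l;000)² cancel in I_A²/I_B².
A: Δ = 2!·6!·2!/11! = 1/13860; Racah Σ t=0..0: t=0:+1/144 = 1/144; ⇒ 3j(4 2 4; 1 -2 1)² = 10/231, sgn -1
B: Δ = 2!·6!·2!/11! = 1/13860; Racah Σ t=0..0: t=0:+1/480 = 1/480; ⇒ 3j(4 2 4; 3 -2 -1)² = 3/110, sgn -1
I_A²/I_B² = (10/231)/(3/110) = 100/63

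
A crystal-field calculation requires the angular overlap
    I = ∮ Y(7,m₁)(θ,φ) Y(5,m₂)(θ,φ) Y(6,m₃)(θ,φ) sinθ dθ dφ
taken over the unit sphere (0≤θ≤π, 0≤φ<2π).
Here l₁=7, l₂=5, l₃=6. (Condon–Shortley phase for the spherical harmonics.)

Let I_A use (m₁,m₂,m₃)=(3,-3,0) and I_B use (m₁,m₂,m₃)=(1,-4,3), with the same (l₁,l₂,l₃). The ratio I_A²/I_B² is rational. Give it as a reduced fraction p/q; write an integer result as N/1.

Shared (l₁,l₂,l₃)=(7,5,6): N and (l;000)² cancel in I_A²/I_B².
A: Δ = 6!·8!·4!/19! = 1/174594420; Racah Σ t=0..2: t=0:+1/1658880 t=1:−1/518400 t=2:+1/1658880 = -1/1382400; ⇒ 3j(7 5 6; 3 -3 0)² = 504/46189, sgn -1
B: Δ = 6!·8!·4!/19! = 1/174594420; Racah Σ t=0..1: t=0:+1/6220800 t=1:−1/2073600 = -1/3110400; ⇒ 3j(7 5 6; 1 -4 3)² = 3136/230945, sgn +1
I_A²/I_B² = (504/46189)/(3136/230945) = 45/56

45/56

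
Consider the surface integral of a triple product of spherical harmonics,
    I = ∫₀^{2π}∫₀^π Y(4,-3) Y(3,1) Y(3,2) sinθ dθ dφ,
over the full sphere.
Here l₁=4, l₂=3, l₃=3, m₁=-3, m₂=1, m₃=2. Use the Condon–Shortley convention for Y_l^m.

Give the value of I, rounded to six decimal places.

m-sum 0 ✓  L=10 even ✓  1≤3≤7 ✓
Π(2lᵢ+1) = 9×7×7 = 441
triangle coeff Δ(4,3,3) = 1/34650
Σ_t [1,3]: t=1:−1/72 t=2:+1/16 t=3:−1/72 = 5/144
(3j)²=2/77 [(4 3 3; 0 0 0)], sign=-1
Σ_t [3,4]: t=3:−1/144 t=4:+1/288 = -1/288
(3j)²=1/99 [(4 3 3; -3 1 2)], sign=+1
⇒ 4πI² = 14/121
I = (-1)√(14/121/(4π)) = -0.09595473

-0.095955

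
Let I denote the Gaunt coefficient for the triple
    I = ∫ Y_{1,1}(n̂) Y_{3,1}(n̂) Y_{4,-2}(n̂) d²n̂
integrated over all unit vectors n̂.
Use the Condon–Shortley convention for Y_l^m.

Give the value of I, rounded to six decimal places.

Checks pass: Σm=0; 8 even; l₃=4∈[2,4].
(2·1+1)(2·3+1)(2·4+1) = 189
Δ: 0! 2! 6! / 9! → 1/252
sum: t=0:+1/36 = 1/36
3j²(1 3 4; 0 0 0) = Δ·Π!·Σ² = 4/63  (sign +1)
sum: t=0:+1/96 = 1/96
3j²(1 3 4; 1 1 -2) = Δ·Π!·Σ² = 5/84  (sign +1)
combine: 4πI² = 189·4/63·5/84 = 5/7
take √, sign +1: I = 0.23841361

0.238414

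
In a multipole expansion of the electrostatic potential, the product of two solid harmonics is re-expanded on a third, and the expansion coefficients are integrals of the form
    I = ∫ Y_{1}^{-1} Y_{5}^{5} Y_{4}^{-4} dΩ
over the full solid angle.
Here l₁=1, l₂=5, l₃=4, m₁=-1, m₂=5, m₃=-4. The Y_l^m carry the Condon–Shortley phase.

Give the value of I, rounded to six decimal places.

-0.329416

Checks pass: Σm=0; 10 even; l₃=4∈[4,6].
(2·1+1)(2·5+1)(2·4+1) = 297
Δ: 2! 0! 8! / 11! → 1/495
sum: t=1:−1/576 = -1/576
3j²(1 5 4; 0 0 0) = Δ·Π!·Σ² = 5/99  (sign -1)
sum: t=2:+1/80640 = 1/80640
3j²(1 5 4; -1 5 -4) = Δ·Π!·Σ² = 1/11  (sign +1)
combine: 4πI² = 297·5/99·1/11 = 15/11
take √, sign -1: I = -0.32941575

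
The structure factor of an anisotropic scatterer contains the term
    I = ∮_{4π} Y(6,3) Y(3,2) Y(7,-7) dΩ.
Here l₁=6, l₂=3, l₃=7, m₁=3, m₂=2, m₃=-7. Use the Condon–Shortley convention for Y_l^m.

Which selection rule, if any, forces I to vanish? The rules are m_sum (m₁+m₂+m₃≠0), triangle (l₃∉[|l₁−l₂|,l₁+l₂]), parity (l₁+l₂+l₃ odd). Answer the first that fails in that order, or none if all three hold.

m_sum

azimuthal sum: 3 + 2 − 7 = -2  ✗
3 ≤ 7 ≤ 9 (triangle on l)
L = 6 + 3 + 7 = 16 (even)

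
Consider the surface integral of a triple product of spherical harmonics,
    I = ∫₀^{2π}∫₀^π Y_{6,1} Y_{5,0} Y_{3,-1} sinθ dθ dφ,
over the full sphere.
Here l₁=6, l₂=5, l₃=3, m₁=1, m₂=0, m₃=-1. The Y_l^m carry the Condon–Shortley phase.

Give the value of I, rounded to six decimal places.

m-sum 0 ✓  L=14 even ✓  1≤3≤11 ✓
Π(2lᵢ+1) = 13×11×7 = 1001
triangle coeff Δ(6,5,3) = 1/675675
Σ_t [3,5]: t=3:−1/8640 t=4:+1/2304 t=5:−1/8640 = 7/34560
(3j)²=7/429 [(6 5 3; 0 0 0)], sign=-1
Σ_t [3,5]: t=3:−1/5760 t=4:+1/3456 t=5:−1/34560 = 1/11520
(3j)²=2/429 [(6 5 3; 1 0 -1)], sign=+1
⇒ 4πI² = 98/1287
I = (-1)√(98/1287/(4π)) = -0.07784287

-0.077843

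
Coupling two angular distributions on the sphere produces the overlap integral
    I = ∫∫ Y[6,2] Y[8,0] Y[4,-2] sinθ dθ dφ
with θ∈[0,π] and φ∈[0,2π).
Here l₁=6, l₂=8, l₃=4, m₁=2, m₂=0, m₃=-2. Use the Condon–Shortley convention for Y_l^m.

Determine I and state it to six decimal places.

m-sum 0 ✓  L=18 even ✓  2≤4≤14 ✓
Π(2lᵢ+1) = 13×17×9 = 1989
triangle coeff Δ(6,8,4) = 1/23279256
Σ_t [4,6]: t=4:+1/1658880 t=5:−1/518400 t=6:+1/1658880 = -1/1382400
(3j)²=504/46189 [(6 8 4; 0 0 0)], sign=-1
Σ_t [2,4]: t=2:+1/116121600 t=3:−1/3628800 t=4:+1/1658880 = 13/38707200
(3j)²=39/3553 [(6 8 4; 2 0 -2)], sign=+1
⇒ 4πI² = 176904/742577
I = (-1)√(176904/742577/(4π)) = -0.13768707

-0.137687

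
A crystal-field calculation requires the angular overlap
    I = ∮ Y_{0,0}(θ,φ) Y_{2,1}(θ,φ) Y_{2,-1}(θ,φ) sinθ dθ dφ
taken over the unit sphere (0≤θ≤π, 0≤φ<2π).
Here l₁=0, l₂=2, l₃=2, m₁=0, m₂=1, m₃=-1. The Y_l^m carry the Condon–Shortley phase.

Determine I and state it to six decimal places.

-0.282095

m-sum 0 ✓  L=4 even ✓  2≤2≤2 ✓
Π(2lᵢ+1) = 1×5×5 = 25
triangle coeff Δ(0,2,2) = 1/5
Σ_t [0,0]: t=0:+1/4 = 1/4
(3j)²=1/5 [(0 2 2; 0 0 0)], sign=+1
Σ_t [0,0]: t=0:+1/6 = 1/6
(3j)²=1/5 [(0 2 2; 0 1 -1)], sign=-1
⇒ 4πI² = 1/1
I = (-1)√(1/1/(4π)) = -0.28209479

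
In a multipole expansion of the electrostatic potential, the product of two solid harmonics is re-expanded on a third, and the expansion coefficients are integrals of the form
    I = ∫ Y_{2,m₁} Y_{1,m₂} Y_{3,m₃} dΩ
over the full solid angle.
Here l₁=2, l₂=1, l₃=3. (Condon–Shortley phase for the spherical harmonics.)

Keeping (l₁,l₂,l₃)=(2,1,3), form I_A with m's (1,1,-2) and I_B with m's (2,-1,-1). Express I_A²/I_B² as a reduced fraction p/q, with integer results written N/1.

Same 2,1,3: normalisation and zero-m 3j drop out of the ratio.
A: Δ: 0! 4! 2! / 7! → 1/105; sum: t=0:+1/12 = 1/12; 3j²(2 1 3; 1 1 -2) = Δ·Π!·Σ² = 2/21  (sign -1)
B: Δ: 0! 4! 2! / 7! → 1/105; sum: t=0:+1/48 = 1/48; 3j²(2 1 3; 2 -1 -1) = Δ·Π!·Σ² = 1/105  (sign +1)
I_A²/I_B² = (2/21)/(1/105) = 10/1

10/1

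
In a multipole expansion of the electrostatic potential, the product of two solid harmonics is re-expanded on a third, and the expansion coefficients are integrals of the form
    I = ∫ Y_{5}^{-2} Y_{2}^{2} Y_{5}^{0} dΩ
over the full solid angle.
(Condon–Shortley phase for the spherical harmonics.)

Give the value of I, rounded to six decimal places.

-0.191372

m-sum 0 ✓  L=12 even ✓  3≤5≤7 ✓
Π(2lᵢ+1) = 11×5×11 = 605
triangle coeff Δ(5,2,5) = 1/38610
Σ_t [0,2]: t=0:+1/2880 t=1:−1/576 t=2:+1/2880 = -1/960
(3j)²=10/429 [(5 2 5; 0 0 0)], sign=+1
Σ_t [2,2]: t=2:+1/2880 = 1/2880
(3j)²=14/429 [(5 2 5; -2 2 0)], sign=-1
⇒ 4πI² = 700/1521
I = (-1)√(700/1521/(4π)) = -0.19137248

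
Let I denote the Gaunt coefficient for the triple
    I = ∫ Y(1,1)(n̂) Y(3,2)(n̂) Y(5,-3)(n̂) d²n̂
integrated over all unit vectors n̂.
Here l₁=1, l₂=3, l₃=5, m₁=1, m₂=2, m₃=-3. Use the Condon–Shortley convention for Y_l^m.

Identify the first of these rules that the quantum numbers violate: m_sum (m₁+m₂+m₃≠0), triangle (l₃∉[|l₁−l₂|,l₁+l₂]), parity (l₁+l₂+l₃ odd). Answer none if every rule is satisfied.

azimuthal sum: 1 + 2 − 3 = 0  ✓
2 ≤ 5 ≤ 4 (triangle on l)  ✗
L = 1 + 3 + 5 = 9 (odd)

triangle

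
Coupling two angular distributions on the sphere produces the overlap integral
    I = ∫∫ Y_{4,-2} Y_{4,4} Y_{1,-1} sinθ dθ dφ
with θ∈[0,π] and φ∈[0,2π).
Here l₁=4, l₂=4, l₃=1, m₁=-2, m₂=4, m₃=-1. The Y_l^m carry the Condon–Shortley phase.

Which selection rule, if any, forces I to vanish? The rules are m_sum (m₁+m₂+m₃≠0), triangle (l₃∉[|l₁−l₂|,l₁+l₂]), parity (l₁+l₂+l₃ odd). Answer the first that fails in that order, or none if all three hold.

azimuthal sum: -2 + 4 − 1 = 1  ✗
0 ≤ 1 ≤ 8 (triangle on l)
L = 4 + 4 + 1 = 9 (odd)

m_sum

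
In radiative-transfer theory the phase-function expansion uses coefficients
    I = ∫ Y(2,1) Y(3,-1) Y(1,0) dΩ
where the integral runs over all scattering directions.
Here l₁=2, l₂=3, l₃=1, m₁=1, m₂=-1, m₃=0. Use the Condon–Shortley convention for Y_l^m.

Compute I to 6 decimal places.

-0.233597

Checks pass: Σm=0; 6 even; l₃=1∈[1,5].
(2·2+1)(2·3+1)(2·1+1) = 105
Δ: 4! 0! 2! / 7! → 1/105
sum: t=2:+1/4 = 1/4
3j²(2 3 1; 0 0 0) = Δ·Π!·Σ² = 3/35  (sign -1)
sum: t=1:−1/6 = -1/6
3j²(2 3 1; 1 -1 0) = Δ·Π!·Σ² = 8/105  (sign +1)
combine: 4πI² = 105·3/35·8/105 = 24/35
take √, sign -1: I = -0.23359668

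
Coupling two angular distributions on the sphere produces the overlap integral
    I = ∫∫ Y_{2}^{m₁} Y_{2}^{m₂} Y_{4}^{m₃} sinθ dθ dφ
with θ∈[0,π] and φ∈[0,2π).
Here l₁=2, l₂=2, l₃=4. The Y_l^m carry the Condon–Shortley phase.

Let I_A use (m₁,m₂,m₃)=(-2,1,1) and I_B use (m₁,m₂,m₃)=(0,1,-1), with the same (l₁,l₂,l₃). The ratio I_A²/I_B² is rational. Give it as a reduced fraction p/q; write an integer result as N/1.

1/6

Same 2,2,4: normalisation and zero-m 3j drop out of the ratio.
A: Δ: 0! 4! 4! / 9! → 1/630; sum: t=0:+1/144 = 1/144; 3j²(2 2 4; -2 1 1) = Δ·Π!·Σ² = 1/126  (sign -1)
B: Δ: 0! 4! 4! / 9! → 1/630; sum: t=0:+1/24 = 1/24; 3j²(2 2 4; 0 1 -1) = Δ·Π!·Σ² = 1/21  (sign -1)
I_A²/I_B² = (1/126)/(1/21) = 1/6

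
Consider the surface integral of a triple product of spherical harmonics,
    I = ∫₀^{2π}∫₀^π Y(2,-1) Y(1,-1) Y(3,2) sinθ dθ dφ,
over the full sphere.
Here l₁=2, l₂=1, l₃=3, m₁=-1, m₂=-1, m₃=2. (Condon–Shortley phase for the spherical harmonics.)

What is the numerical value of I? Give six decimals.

0.261169

Rules hold: Σm=0, L=6 even, 1≤3≤3.
N = 5·3·7 = 105
Δ = 0!·4!·2!/7! = 1/105
Racah Σ t=0..0: t=0:+1/4 = 1/4
⇒ 3j(2 1 3; 0 0 0)² = 3/35, sgn -1
Racah Σ t=0..0: t=0:+1/12 = 1/12
⇒ 3j(2 1 3; -1 -1 2)² = 2/21, sgn -1
4πI² = N·(3j₀)²·(3jₘ)² = 6/7
I = +1·√(0.857143/4π) = 0.26116903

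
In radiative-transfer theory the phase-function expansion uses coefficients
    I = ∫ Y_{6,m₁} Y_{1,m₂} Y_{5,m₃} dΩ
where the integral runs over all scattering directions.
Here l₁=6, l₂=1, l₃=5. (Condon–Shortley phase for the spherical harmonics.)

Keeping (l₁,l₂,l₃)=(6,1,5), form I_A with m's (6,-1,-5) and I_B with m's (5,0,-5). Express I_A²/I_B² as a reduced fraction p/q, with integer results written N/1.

6/1

l's match ⇒ only the (l;m) 3-j factors differ between A and B.
A: triangle coeff Δ(6,1,5) = 1/858; Σ_t [0,0]: t=0:+1/7257600 = 1/7257600; (3j)²=1/13 [(6 1 5; 6 -1 -5)], sign=+1
B: triangle coeff Δ(6,1,5) = 1/858; Σ_t [1,1]: t=1:−1/3628800 = -1/3628800; (3j)²=1/78 [(6 1 5; 5 0 -5)], sign=-1
I_A²/I_B² = (1/13)/(1/78) = 6/1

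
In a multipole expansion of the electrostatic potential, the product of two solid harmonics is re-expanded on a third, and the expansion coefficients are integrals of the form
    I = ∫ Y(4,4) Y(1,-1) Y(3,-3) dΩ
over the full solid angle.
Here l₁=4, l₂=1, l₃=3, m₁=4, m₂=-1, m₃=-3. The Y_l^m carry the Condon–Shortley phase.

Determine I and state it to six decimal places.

m-sum 0 ✓  L=8 even ✓  3≤3≤5 ✓
Π(2lᵢ+1) = 9×3×7 = 189
triangle coeff Δ(4,1,3) = 1/252
Σ_t [1,1]: t=1:−1/36 = -1/36
(3j)²=4/63 [(4 1 3; 0 0 0)], sign=+1
Σ_t [0,0]: t=0:+1/1440 = 1/1440
(3j)²=1/9 [(4 1 3; 4 -1 -3)], sign=+1
⇒ 4πI² = 4/3
I = (+1)√(4/3/(4π)) = 0.32573501

0.325735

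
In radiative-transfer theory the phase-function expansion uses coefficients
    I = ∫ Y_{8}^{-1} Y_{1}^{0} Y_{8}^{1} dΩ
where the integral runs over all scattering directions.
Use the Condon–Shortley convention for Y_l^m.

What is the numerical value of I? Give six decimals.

0.000000

L=17 odd ⇒ parity kills the (l;000) factor ⇒ I = 0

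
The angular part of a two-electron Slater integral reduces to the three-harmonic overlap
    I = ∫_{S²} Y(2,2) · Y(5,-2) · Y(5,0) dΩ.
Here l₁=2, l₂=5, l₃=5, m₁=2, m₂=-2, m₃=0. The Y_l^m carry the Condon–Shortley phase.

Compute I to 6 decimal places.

-0.191372

m-sum 0 ✓  L=12 even ✓  3≤5≤7 ✓
Π(2lᵢ+1) = 5×11×11 = 605
triangle coeff Δ(2,5,5) = 1/38610
Σ_t [0,2]: t=0:+1/2880 t=1:−1/576 t=2:+1/2880 = -1/960
(3j)²=10/429 [(2 5 5; 0 0 0)], sign=+1
Σ_t [0,0]: t=0:+1/2880 = 1/2880
(3j)²=14/429 [(2 5 5; 2 -2 0)], sign=-1
⇒ 4πI² = 700/1521
I = (-1)√(700/1521/(4π)) = -0.19137248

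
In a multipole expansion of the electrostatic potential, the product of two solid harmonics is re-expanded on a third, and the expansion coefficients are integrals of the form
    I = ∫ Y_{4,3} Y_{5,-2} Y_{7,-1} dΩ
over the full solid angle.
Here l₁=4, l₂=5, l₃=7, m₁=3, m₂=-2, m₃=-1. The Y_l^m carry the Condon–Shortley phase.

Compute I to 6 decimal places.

Rules hold: Σm=0, L=16 even, 1≤7≤9.
N = 9·11·15 = 1485
Δ = 2!·6!·8!/17! = 1/6126120
Racah Σ t=0..2: t=0:+1/69120 t=1:−1/20736 t=2:+1/69120 = -1/51840
⇒ 3j(4 5 7; 0 0 0)² = 280/21879, sgn +1
Racah Σ t=0..1: t=0:+1/172800 t=1:−1/1036800 = 1/207360
⇒ 3j(4 5 7; 3 -2 -1)² = 245/14586, sgn +1
4πI² = N·(3j₀)²·(3jₘ)² = 171500/537251
I = +1·√(0.319218/4π) = 0.15938172

0.159382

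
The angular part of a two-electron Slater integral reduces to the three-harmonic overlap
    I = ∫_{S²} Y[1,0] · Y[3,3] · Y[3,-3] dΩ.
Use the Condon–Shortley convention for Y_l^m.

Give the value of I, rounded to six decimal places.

L=7 odd ⇒ parity kills the (l;000) factor ⇒ I = 0

0.000000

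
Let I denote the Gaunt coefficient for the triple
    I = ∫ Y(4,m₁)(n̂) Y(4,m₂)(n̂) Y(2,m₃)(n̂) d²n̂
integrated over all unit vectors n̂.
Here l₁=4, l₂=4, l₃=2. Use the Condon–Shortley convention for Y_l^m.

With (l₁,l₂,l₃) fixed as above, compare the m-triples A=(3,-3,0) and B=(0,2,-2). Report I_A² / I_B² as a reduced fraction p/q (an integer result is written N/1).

49/540

l's match ⇒ only the (l;m) 3-j factors differ between A and B.
A: triangle coeff Δ(4,4,2) = 1/13860; Σ_t [0,1]: t=0:+1/720 t=1:−1/480 = -1/1440; (3j)²=7/1980 [(4 4 2; 3 -3 0)], sign=-1
B: triangle coeff Δ(4,4,2) = 1/13860; Σ_t [4,4]: t=4:+1/192 = 1/192; (3j)²=3/77 [(4 4 2; 0 2 -2)], sign=+1
I_A²/I_B² = (7/1980)/(3/77) = 49/540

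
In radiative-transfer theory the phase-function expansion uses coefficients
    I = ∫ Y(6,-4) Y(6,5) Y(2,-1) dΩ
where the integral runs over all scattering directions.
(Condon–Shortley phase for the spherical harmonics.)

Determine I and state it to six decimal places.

Rules hold: Σm=0, L=14 even, 0≤2≤12.
N = 13·13·5 = 845
Δ = 10!·2!·2!/15! = 1/90090
Racah Σ t=4..6: t=4:+1/69120 t=5:−1/14400 t=6:+1/69120 = -7/172800
⇒ 3j(6 6 2; 0 0 0)² = 14/715, sgn -1
Racah Σ t=9..10: t=9:−1/725760 t=10:+1/7257600 = -1/806400
⇒ 3j(6 6 2; -4 5 -1)² = 27/910, sgn +1
4πI² = N·(3j₀)²·(3jₘ)² = 27/55
I = -1·√(0.490909/4π) = -0.19764945

-0.197649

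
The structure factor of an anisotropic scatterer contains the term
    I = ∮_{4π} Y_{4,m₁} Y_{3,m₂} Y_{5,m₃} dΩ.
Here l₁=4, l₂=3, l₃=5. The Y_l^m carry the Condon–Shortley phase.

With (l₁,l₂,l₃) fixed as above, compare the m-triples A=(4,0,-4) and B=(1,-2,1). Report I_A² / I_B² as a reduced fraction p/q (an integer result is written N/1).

7056/3125

l's match ⇒ only the (l;m) 3-j factors differ between A and B.
A: triangle coeff Δ(4,3,5) = 1/180180; Σ_t [0,0]: t=0:+1/8640 = 1/8640; (3j)²=28/715 [(4 3 5; 4 0 -4)], sign=-1
B: triangle coeff Δ(4,3,5) = 1/180180; Σ_t [0,1]: t=0:+1/432 t=1:−1/1152 = 5/3456; (3j)²=625/36036 [(4 3 5; 1 -2 1)], sign=+1
I_A²/I_B² = (28/715)/(625/36036) = 7056/3125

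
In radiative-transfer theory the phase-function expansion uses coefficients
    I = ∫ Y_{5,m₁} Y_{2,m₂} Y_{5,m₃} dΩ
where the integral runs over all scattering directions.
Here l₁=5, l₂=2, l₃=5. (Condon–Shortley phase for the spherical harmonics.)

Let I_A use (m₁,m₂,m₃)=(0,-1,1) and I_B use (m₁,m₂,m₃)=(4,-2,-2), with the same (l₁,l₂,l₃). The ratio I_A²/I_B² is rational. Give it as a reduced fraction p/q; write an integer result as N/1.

5/72

Same 5,2,5: normalisation and zero-m 3j drop out of the ratio.
A: Δ: 2! 8! 2! / 13! → 1/38610; sum: t=0:+1/1440 t=1:−1/1152 = -1/5760; 3j²(5 2 5; 0 -1 1) = Δ·Π!·Σ² = 1/858  (sign -1)
B: Δ: 2! 8! 2! / 13! → 1/38610; sum: t=0:+1/20160 = 1/20160; 3j²(5 2 5; 4 -2 -2) = Δ·Π!·Σ² = 12/715  (sign -1)
I_A²/I_B² = (1/858)/(12/715) = 5/72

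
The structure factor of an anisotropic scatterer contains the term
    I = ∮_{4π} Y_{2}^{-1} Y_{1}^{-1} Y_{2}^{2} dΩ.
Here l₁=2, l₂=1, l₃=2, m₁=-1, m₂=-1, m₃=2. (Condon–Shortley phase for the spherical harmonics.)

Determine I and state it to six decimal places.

0.000000

Σlᵢ=5 odd — θ-integrand is odd under cosθ→−cosθ; I=0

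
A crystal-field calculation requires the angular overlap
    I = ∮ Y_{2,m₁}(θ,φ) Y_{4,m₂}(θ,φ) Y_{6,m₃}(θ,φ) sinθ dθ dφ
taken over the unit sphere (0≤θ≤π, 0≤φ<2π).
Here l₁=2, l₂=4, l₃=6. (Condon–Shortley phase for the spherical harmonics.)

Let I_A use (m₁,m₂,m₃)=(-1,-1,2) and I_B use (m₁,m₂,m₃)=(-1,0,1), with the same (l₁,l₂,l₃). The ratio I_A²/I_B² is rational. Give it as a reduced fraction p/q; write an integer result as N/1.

32/25

Shared (l₁,l₂,l₃)=(2,4,6): N and (l;000)² cancel in I_A²/I_B².
A: Δ = 0!·4!·8!/13! = 1/6435; Racah Σ t=0..0: t=0:+1/4320 = 1/4320; ⇒ 3j(2 4 6; -1 -1 2)² = 224/6435, sgn +1
B: Δ = 0!·4!·8!/13! = 1/6435; Racah Σ t=0..0: t=0:+1/3456 = 1/3456; ⇒ 3j(2 4 6; -1 0 1)² = 35/1287, sgn -1
I_A²/I_B² = (224/6435)/(35/1287) = 32/25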